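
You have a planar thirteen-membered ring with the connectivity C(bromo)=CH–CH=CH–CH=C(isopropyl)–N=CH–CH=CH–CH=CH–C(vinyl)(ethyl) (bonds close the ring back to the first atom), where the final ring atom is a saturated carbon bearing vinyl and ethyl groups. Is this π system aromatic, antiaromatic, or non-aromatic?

Non-aromatic

At the C(vinyl)(ethyl) position, that saturated carbon is sp³ and has no p orbital in the ring π system; the ring's p-orbital overlap is broken there.
Broken conjugation rules out both aromaticity and antiaromaticity.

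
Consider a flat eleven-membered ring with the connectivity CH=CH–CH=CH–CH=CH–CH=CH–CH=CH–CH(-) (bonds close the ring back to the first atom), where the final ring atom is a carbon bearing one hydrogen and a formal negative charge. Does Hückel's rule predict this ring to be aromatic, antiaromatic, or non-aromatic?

Every ring atom contributes a p orbital perpendicular to the ring (every atom in a ring double bond is sp² and brings one electron to the p orbital; the carbanion's lone pair occupies the p orbital), so the π system is cyclic and fully conjugated.
π-electron count: 5 × 2 = 10 from the double-bond units + 2 from the CH(-) atom = 12.
A 4n π count (12, n = 3) in a planar conjugated ring means antiaromatic.

Antiaromatic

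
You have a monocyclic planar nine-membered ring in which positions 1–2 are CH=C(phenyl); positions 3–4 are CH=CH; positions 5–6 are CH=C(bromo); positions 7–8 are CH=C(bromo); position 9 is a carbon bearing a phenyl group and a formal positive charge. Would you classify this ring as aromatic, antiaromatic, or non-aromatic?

Antiaromatic

Every ring atom contributes a p orbital perpendicular to the ring (every atom in a ring double bond is sp² and brings one electron to the p orbital; the carbocation has an empty p orbital), so the π system is cyclic and fully conjugated.
π-electron count: 4 × 2 = 8 from the double-bond units + 0 from the C(phenyl)(+) atom = 8.
8 = 4(2); a planar, fully conjugated 4n system is antiaromatic.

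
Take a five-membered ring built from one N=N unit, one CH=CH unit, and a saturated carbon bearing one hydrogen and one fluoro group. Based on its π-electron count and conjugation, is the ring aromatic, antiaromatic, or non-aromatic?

Non-aromatic

Because that saturated carbon is sp³ and has no p orbital in the ring π system at the CH(fluoro) position, the π system cannot extend all the way around the ring.
A ring that is not fully conjugated cannot be aromatic or antiaromatic regardless of its π-electron count.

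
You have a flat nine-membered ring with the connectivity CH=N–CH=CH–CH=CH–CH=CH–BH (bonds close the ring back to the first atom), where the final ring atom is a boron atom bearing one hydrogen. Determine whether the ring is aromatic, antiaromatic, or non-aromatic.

All ring atoms are sp² and supply a p orbital to the ring (every atom in a ring double bond is sp² and brings one electron to the p orbital; the doubly-bonded nitrogens are pyridine-type — their lone pairs lie in the ring plane, leaving one electron in the p orbital; the boron has an empty p orbital); the conjugation is uninterrupted.
π-electron count: 4 × 2 = 8 from the double-bond units + 0 from the BH atom = 8.
A 4n π count (8, n = 2) in a planar conjugated ring means antiaromatic.

Antiaromatic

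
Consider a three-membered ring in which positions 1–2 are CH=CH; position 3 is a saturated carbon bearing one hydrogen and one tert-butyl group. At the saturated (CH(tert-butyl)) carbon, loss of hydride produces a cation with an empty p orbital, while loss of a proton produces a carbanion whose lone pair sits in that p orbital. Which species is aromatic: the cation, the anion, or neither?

The cation

Both ions have a continuous loop of p orbitals — each ring atom is sp².
Cation: 1 × 2 + 0 = 2 π electrons → 4(0)+2, aromatic.
Anion: 1 × 2 + 2 = 4 π electrons → 4(1), antiaromatic.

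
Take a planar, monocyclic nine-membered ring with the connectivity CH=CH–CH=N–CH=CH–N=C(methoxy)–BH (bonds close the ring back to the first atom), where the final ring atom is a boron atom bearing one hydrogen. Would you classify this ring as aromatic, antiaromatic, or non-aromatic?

Every ring atom contributes a p orbital perpendicular to the ring (the double-bond atoms are sp², each contributing one p electron; each =N– nitrogen is pyridine-type (lone pair in the sp² plane, one electron in the p orbital); the boron has an empty p orbital), so the π system is cyclic and fully conjugated.
Adding the contributions, 4 × 2 = 8 from the double-bond units + 0 from the BH atom = 8.
8 is a 4n count (n = 2), so the planar conjugated ring is antiaromatic.

Antiaromatic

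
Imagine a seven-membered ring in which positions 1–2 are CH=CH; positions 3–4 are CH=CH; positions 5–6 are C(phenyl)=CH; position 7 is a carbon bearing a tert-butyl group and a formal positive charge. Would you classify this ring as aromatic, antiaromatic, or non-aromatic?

Aromatic

The p orbitals form a continuous loop: the double-bond atoms are sp², each contributing one p electron; the carbocation has an empty p orbital. The ring is fully conjugated.
Tallying contributions gives 3 × 2 = 6 from the double-bond units + 0 from the C(tert-butyl)(+) atom = 6.
Since 6 = 4·1 + 2, the ring meets the 4n+2 criterion.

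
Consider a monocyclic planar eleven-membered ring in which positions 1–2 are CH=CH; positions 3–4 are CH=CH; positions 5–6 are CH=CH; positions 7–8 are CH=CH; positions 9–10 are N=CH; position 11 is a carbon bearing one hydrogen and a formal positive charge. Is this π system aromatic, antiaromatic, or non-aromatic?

Aromatic

The p orbitals form a continuous loop: each doubly-bonded ring atom is sp² with one p-orbital electron; the doubly-bonded nitrogens are pyridine-type — their lone pairs lie in the ring plane, leaving one electron in the p orbital; the carbocation has an empty p orbital. The ring is fully conjugated.
Tallying contributions gives 5 × 2 = 10 from the double-bond units + 0 from the CH(+) atom = 10.
That gives a 4n+2 count (10, n = 2).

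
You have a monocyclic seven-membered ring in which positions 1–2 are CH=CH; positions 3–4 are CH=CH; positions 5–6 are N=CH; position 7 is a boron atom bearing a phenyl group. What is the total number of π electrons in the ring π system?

6

The p orbitals form a continuous loop: every atom in a ring double bond is sp² and brings one electron to the p orbital; each =N– nitrogen is pyridine-type (lone pair in the sp² plane, one electron in the p orbital); the boron has an empty p orbital. The ring is fully conjugated.
Tallying contributions gives 3 × 2 = 6 from the double-bond units + 0 from the B(phenyl) atom = 6.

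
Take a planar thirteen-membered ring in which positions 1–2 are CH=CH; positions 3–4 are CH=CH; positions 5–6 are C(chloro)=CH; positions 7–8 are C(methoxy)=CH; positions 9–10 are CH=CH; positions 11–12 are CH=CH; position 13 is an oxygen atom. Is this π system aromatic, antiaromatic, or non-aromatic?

Check conjugation: the double-bond atoms are sp², each contributing one p electron; the oxygen donates one lone pair from its p orbital — every position has a p orbital, so the cyclic π system is continuous.
Counting π electrons: 6 × 2 = 12 from the double-bond units + 2 from the O atom = 14.
Since 14 = 4·3 + 2, the ring meets the 4n+2 criterion.

Aromatic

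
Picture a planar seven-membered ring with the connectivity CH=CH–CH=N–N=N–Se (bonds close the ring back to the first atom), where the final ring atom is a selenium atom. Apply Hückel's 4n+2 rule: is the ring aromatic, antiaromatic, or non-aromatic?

Antiaromatic

Every ring atom contributes a p orbital perpendicular to the ring (each doubly-bonded ring atom is sp² with one p-orbital electron; the doubly-bonded nitrogens are pyridine-type — their lone pairs lie in the ring plane, leaving one electron in the p orbital; the selenium donates one lone pair from its p orbital), so the π system is cyclic and fully conjugated.
π-electron count: 3 × 2 = 6 from the double-bond units + 2 from the Se atom = 8.
8 = 4(2); a planar, fully conjugated 4n system is antiaromatic.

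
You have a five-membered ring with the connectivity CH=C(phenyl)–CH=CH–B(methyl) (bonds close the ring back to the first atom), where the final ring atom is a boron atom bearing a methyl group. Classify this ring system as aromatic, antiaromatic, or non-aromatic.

Check conjugation: every atom in a ring double bond is sp² and brings one electron to the p orbital; the boron has an empty p orbital — every position has a p orbital, so the cyclic π system is continuous.
Counting π electrons: 2 × 2 = 4 from the double-bond units + 0 from the B(methyl) atom = 4.
4 = 4(1); a planar, fully conjugated 4n system is antiaromatic.

Antiaromatic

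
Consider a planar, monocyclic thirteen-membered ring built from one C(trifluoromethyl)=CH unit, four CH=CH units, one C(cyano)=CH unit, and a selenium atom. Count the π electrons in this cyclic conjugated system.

14

All ring atoms are sp² and supply a p orbital to the ring (every atom in a ring double bond is sp² and brings one electron to the p orbital; the selenium donates one lone pair from its p orbital); the conjugation is uninterrupted.
π-electron count: 6 × 2 = 12 from the double-bond units + 2 from the Se atom = 14.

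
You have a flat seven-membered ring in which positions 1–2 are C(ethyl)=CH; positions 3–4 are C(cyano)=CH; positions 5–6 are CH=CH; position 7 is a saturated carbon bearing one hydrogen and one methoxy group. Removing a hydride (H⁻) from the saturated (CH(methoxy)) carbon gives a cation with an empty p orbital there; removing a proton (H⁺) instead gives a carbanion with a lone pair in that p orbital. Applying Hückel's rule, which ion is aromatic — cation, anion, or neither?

The cation

In both ions every ring atom is sp² and contributes a p orbital, so both rings are fully conjugated.
Cation: 3 × 2 + 0 = 6 π electrons → 4(1)+2, aromatic.
Anion: 3 × 2 + 2 = 8 π electrons → 4(2), antiaromatic.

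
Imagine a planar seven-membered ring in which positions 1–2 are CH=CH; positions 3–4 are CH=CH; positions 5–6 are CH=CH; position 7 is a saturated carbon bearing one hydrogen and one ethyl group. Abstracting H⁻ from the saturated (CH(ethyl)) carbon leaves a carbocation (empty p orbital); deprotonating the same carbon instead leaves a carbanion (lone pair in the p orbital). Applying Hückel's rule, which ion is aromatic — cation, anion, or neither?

Both ions have a continuous loop of p orbitals — each ring atom is sp².
Cation: 3 × 2 + 0 = 6 π electrons → 4(1)+2, aromatic.
Anion: 3 × 2 + 2 = 8 π electrons → 4(2), antiaromatic.

The cation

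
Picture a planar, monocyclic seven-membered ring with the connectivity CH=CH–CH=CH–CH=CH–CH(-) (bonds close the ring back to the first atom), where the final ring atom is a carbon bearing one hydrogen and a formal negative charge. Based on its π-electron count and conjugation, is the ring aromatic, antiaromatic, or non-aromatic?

The p orbitals form a continuous loop: each doubly-bonded ring atom is sp² with one p-orbital electron; the carbanion's lone pair occupies the p orbital. The ring is fully conjugated.
π-electron count: 3 × 2 = 6 from the double-bond units + 2 from the CH(-) atom = 8.
With 8 = 4·2 π electrons, Hückel's rule classifies the planar ring as antiaromatic.
(The species described is the cycloheptatrienyl anion.)

Antiaromatic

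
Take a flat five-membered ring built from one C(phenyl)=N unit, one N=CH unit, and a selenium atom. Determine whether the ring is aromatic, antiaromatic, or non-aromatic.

Aromatic

Check conjugation: the double-bond atoms are sp², each contributing one p electron; the doubly-bonded nitrogens are pyridine-type — their lone pairs lie in the ring plane, leaving one electron in the p orbital; the selenium donates one lone pair from its p orbital — every position has a p orbital, so the cyclic π system is continuous.
Adding the contributions, 2 × 2 = 4 from the double-bond units + 2 from the Se atom = 6.
That gives a 4n+2 count (6, n = 1).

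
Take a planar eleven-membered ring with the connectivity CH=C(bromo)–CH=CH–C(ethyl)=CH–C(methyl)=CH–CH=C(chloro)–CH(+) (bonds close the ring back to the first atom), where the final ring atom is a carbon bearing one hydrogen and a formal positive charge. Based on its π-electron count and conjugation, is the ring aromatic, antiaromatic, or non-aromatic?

Every ring atom contributes a p orbital perpendicular to the ring (every atom in a ring double bond is sp² and brings one electron to the p orbital; the carbocation has an empty p orbital), so the π system is cyclic and fully conjugated.
Tallying contributions gives 5 × 2 = 10 from the double-bond units + 0 from the CH(+) atom = 10.
10 = 4(2) + 2, which satisfies Hückel's 4n+2 rule.

Aromatic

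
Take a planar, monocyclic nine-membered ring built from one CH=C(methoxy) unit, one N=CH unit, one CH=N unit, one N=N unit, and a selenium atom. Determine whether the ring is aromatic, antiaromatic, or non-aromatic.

All ring atoms are sp² and supply a p orbital to the ring (every atom in a ring double bond is sp² and brings one electron to the p orbital; each sp² =N– keeps its lone pair in-plane and puts one electron into the π system; the selenium donates one lone pair from its p orbital); the conjugation is uninterrupted.
Counting π electrons: 4 × 2 = 8 from the double-bond units + 2 from the Se atom = 10.
10 = 4(2) + 2, which satisfies Hückel's 4n+2 rule.

Aromatic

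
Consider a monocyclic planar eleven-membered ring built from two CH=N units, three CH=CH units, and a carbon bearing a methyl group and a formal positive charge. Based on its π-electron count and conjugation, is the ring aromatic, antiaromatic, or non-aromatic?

Aromatic

The p orbitals form a continuous loop: each doubly-bonded ring atom is sp² with one p-orbital electron; each =N– nitrogen is pyridine-type (lone pair in the sp² plane, one electron in the p orbital); the carbocation has an empty p orbital. The ring is fully conjugated.
Counting π electrons: 5 × 2 = 10 from the double-bond units + 0 from the C(methyl)(+) atom = 10.
That gives a 4n+2 count (10, n = 2).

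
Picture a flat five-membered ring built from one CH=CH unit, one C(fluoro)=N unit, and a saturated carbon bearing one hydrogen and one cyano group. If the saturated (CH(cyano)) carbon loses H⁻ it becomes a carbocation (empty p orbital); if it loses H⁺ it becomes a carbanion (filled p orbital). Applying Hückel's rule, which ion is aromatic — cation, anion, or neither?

The anion

Both ions have a continuous loop of p orbitals — each ring atom is sp².
Cation: 2 × 2 + 0 = 4 π electrons → 4(1), antiaromatic.
Anion: 2 × 2 + 2 = 6 π electrons → 4(1)+2, aromatic.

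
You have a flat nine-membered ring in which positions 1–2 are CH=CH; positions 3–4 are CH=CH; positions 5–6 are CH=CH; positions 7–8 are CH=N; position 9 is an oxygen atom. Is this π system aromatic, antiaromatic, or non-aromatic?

Aromatic

Every ring atom contributes a p orbital perpendicular to the ring (each doubly-bonded ring atom is sp² with one p-orbital electron; each sp² =N– keeps its lone pair in-plane and puts one electron into the π system; the oxygen donates one lone pair from its p orbital), so the π system is cyclic and fully conjugated.
Counting π electrons: 4 × 2 = 8 from the double-bond units + 2 from the O atom = 10.
Since 10 = 4·2 + 2, the ring meets the 4n+2 criterion.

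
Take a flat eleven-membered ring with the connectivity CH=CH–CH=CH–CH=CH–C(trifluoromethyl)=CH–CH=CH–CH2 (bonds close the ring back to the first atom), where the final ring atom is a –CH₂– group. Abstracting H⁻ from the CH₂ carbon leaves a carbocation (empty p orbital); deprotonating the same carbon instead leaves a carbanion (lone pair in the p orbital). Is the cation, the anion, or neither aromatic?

The cation

Once that carbon is sp², every ring atom has a p orbital and both ions are fully conjugated.
Cation: 5 × 2 + 0 = 10 π electrons → 4(2)+2, aromatic.
Anion: 5 × 2 + 2 = 12 π electrons → 4(3), antiaromatic.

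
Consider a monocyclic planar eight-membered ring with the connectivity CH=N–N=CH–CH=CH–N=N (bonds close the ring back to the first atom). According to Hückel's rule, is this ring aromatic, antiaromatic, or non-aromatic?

The p orbitals form a continuous loop: the double-bond atoms are sp², each contributing one p electron; each =N– nitrogen is pyridine-type (lone pair in the sp² plane, one electron in the p orbital). The ring is fully conjugated.
Tallying contributions gives 4 × 2 = 8 from the 4 double-bond units.
A 4n π count (8, n = 2) in a planar conjugated ring means antiaromatic.

Antiaromatic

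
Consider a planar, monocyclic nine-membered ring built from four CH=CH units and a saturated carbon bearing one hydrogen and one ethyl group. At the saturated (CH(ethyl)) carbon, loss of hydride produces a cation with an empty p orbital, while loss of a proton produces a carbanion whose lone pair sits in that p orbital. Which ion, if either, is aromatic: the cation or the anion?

The anion

Both ions have a continuous loop of p orbitals — each ring atom is sp².
Cation: 4 × 2 + 0 = 8 π electrons → 4(2), antiaromatic.
Anion: 4 × 2 + 2 = 10 π electrons → 4(2)+2, aromatic.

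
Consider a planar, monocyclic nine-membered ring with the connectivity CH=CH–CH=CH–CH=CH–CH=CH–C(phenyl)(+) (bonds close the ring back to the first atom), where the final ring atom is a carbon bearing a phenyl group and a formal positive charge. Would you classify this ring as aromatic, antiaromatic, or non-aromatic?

The p orbitals form a continuous loop: each doubly-bonded ring atom is sp² with one p-orbital electron; the carbocation has an empty p orbital. The ring is fully conjugated.
Adding the contributions, 4 × 2 = 8 from the double-bond units + 0 from the C(phenyl)(+) atom = 8.
8 = 4(2); a planar, fully conjugated 4n system is antiaromatic.

Antiaromatic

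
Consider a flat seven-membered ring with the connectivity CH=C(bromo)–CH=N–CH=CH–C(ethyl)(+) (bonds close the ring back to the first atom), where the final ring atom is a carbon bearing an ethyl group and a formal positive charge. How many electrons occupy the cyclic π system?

All ring atoms are sp² and supply a p orbital to the ring (each doubly-bonded ring atom is sp² with one p-orbital electron; the doubly-bonded nitrogens are pyridine-type — their lone pairs lie in the ring plane, leaving one electron in the p orbital; the carbocation has an empty p orbital); the conjugation is uninterrupted.
π-electron count: 3 × 2 = 6 from the double-bond units + 0 from the C(ethyl)(+) atom = 6.

6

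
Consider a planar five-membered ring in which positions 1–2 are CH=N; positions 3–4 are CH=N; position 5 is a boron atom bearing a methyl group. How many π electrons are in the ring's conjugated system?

The p orbitals form a continuous loop: the double-bond atoms are sp², each contributing one p electron; the doubly-bonded nitrogens are pyridine-type — their lone pairs lie in the ring plane, leaving one electron in the p orbital; the boron has an empty p orbital. The ring is fully conjugated.
Tallying contributions gives 2 × 2 = 4 from the double-bond units + 0 from the B(methyl) atom = 4.

4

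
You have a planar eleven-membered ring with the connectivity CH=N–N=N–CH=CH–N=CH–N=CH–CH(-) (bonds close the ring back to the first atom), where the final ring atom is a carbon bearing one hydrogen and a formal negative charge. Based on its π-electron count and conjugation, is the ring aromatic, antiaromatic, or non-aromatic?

Antiaromatic

The p orbitals form a continuous loop: each doubly-bonded ring atom is sp² with one p-orbital electron; each sp² =N– keeps its lone pair in-plane and puts one electron into the π system; the carbanion's lone pair occupies the p orbital. The ring is fully conjugated.
π-electron count: 5 × 2 = 10 from the double-bond units + 2 from the CH(-) atom = 12.
A 4n π count (12, n = 3) in a planar conjugated ring means antiaromatic.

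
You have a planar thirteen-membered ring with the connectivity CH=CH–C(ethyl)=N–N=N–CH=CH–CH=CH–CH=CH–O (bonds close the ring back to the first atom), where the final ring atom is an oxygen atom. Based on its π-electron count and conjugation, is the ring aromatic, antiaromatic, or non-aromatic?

Aromatic

All ring atoms are sp² and supply a p orbital to the ring (the double-bond atoms are sp², each contributing one p electron; the doubly-bonded nitrogens are pyridine-type — their lone pairs lie in the ring plane, leaving one electron in the p orbital; the oxygen donates one lone pair from its p orbital); the conjugation is uninterrupted.
π-electron count: 6 × 2 = 12 from the double-bond units + 2 from the O atom = 14.
14 = 4(3) + 2, which satisfies Hückel's 4n+2 rule.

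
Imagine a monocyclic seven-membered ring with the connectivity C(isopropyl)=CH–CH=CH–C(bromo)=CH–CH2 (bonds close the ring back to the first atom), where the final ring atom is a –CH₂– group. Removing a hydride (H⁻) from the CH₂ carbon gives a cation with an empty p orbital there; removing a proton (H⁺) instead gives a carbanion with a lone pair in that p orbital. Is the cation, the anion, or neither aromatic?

In both ions every ring atom is sp² and contributes a p orbital, so both rings are fully conjugated.
Cation: 3 × 2 + 0 = 6 π electrons → 4(1)+2, aromatic.
Anion: 3 × 2 + 2 = 8 π electrons → 4(2), antiaromatic.

The cation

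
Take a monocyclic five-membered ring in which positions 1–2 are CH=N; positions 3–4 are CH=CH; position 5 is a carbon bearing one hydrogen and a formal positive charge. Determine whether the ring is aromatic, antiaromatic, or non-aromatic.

Antiaromatic

Check conjugation: each doubly-bonded ring atom is sp² with one p-orbital electron; the doubly-bonded nitrogens are pyridine-type — their lone pairs lie in the ring plane, leaving one electron in the p orbital; the carbocation has an empty p orbital — every position has a p orbital, so the cyclic π system is continuous.
Tallying contributions gives 2 × 2 = 4 from the double-bond units + 0 from the CH(+) atom = 4.
4 = 4(1); a planar, fully conjugated 4n system is antiaromatic.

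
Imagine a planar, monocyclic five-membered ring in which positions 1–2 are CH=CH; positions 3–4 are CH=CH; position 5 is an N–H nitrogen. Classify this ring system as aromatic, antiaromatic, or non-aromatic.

Aromatic

Every ring atom contributes a p orbital perpendicular to the ring (every atom in a ring double bond is sp² and brings one electron to the p orbital; the pyrrole-type nitrogen donates its lone pair from the p orbital), so the π system is cyclic and fully conjugated.
Adding the contributions, 2 × 2 = 4 from the double-bond units + 2 from the NH atom = 6.
6 = 4(1) + 2, which satisfies Hückel's 4n+2 rule.
This is pyrrole.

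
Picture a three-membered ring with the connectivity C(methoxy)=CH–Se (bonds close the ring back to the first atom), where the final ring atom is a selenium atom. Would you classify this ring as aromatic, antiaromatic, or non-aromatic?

Check conjugation: every atom in a ring double bond is sp² and brings one electron to the p orbital; the selenium donates one lone pair from its p orbital — every position has a p orbital, so the cyclic π system is continuous.
Adding the contributions, 1 × 2 = 2 from the double-bond unit + 2 from the Se atom = 4.
With 4 = 4·1 π electrons, Hückel's rule classifies the planar ring as antiaromatic.

Antiaromatic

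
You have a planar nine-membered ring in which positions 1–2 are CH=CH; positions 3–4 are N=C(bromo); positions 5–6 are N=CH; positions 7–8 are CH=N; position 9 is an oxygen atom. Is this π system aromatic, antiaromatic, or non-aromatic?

Aromatic

Check conjugation: every atom in a ring double bond is sp² and brings one electron to the p orbital; each =N– nitrogen is pyridine-type (lone pair in the sp² plane, one electron in the p orbital); the oxygen donates one lone pair from its p orbital — every position has a p orbital, so the cyclic π system is continuous.
π-electron count: 4 × 2 = 8 from the double-bond units + 2 from the O atom = 10.
With 10 π electrons (n = 2), the Hückel 4n+2 condition holds.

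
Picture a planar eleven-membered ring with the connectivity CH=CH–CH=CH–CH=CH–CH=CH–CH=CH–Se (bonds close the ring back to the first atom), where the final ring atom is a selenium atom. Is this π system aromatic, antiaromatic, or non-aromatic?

Antiaromatic

All ring atoms are sp² and supply a p orbital to the ring (every atom in a ring double bond is sp² and brings one electron to the p orbital; the selenium donates one lone pair from its p orbital); the conjugation is uninterrupted.
Adding the contributions, 5 × 2 = 10 from the double-bond units + 2 from the Se atom = 12.
A 4n π count (12, n = 3) in a planar conjugated ring means antiaromatic.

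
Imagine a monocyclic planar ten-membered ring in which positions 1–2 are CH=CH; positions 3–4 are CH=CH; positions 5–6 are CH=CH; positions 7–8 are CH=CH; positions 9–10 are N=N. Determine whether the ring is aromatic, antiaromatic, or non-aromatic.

Aromatic

Every ring atom contributes a p orbital perpendicular to the ring (every atom in a ring double bond is sp² and brings one electron to the p orbital; each =N– nitrogen is pyridine-type (lone pair in the sp² plane, one electron in the p orbital)), so the π system is cyclic and fully conjugated.
Counting π electrons: 5 × 2 = 10 from the 5 double-bond units.
10 = 4(2) + 2, which satisfies Hückel's 4n+2 rule.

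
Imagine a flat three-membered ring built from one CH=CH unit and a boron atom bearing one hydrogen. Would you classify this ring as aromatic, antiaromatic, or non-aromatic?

Check conjugation: every atom in a ring double bond is sp² and brings one electron to the p orbital; the boron has an empty p orbital — every position has a p orbital, so the cyclic π system is continuous.
Counting π electrons: 1 × 2 = 2 from the double-bond unit + 0 from the BH atom = 2.
2 = 4(0) + 2, which satisfies Hückel's 4n+2 rule.

Aromatic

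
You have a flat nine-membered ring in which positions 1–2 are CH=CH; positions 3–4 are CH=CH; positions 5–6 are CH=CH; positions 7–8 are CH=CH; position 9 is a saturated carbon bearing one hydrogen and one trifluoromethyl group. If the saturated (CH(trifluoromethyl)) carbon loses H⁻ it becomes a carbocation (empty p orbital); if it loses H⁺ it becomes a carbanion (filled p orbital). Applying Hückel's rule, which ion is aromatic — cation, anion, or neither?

The anion

Both ions have a continuous loop of p orbitals — each ring atom is sp².
Cation: 4 × 2 + 0 = 8 π electrons → 4(2), antiaromatic.
Anion: 4 × 2 + 2 = 10 π electrons → 4(2)+2, aromatic.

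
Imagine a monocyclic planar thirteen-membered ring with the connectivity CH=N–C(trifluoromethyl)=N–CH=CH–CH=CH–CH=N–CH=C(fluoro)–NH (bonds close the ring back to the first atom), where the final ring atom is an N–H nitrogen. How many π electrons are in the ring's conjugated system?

14

Check conjugation: each doubly-bonded ring atom is sp² with one p-orbital electron; the doubly-bonded nitrogens are pyridine-type — their lone pairs lie in the ring plane, leaving one electron in the p orbital; the pyrrole-type nitrogen donates its lone pair from the p orbital — every position has a p orbital, so the cyclic π system is continuous.
π-electron count: 6 × 2 = 12 from the double-bond units + 2 from the NH atom = 14.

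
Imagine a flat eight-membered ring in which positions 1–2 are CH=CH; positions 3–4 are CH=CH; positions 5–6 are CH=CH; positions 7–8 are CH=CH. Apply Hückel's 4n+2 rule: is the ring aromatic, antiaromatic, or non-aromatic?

Antiaromatic

Check conjugation: the double-bond atoms are sp², each contributing one p electron — every position has a p orbital, so the cyclic π system is continuous.
Tallying contributions gives 4 × 2 = 8 from the 4 double-bond units.
With 8 = 4·2 π electrons, Hückel's rule classifies the planar ring as antiaromatic.
This is cyclooctatetraene.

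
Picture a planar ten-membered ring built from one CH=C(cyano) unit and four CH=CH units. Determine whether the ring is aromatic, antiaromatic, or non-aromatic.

The p orbitals form a continuous loop: every atom in a ring double bond is sp² and brings one electron to the p orbital. The ring is fully conjugated.
π-electron count: 5 × 2 = 10 from the 5 double-bond units.
With 10 π electrons (n = 2), the Hückel 4n+2 condition holds.

Aromatic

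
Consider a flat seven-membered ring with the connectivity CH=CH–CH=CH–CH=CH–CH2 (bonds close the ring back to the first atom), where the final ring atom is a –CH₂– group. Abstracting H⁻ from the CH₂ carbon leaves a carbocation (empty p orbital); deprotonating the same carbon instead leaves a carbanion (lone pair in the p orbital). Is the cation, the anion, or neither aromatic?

Once that carbon is sp², every ring atom has a p orbital and both ions are fully conjugated.
Cation: 3 × 2 + 0 = 6 π electrons → 4(1)+2, aromatic.
Anion: 3 × 2 + 2 = 8 π electrons → 4(2), antiaromatic.

The cation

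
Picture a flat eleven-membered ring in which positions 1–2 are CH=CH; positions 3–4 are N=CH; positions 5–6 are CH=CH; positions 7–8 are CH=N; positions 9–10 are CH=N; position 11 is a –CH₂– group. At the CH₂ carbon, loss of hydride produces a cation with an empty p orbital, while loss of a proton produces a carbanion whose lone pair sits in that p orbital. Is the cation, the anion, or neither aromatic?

The cation

Both ions have a continuous loop of p orbitals — each ring atom is sp².
Cation: 5 × 2 + 0 = 10 π electrons → 4(2)+2, aromatic.
Anion: 5 × 2 + 2 = 12 π electrons → 4(3), antiaromatic.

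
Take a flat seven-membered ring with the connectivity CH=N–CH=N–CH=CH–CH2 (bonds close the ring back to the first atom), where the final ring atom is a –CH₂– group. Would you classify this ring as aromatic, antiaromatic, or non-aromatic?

At the CH2 position, the tetrahedral CH₂ carbon is sp³ and has no p orbital in the ring π system; the ring's p-orbital overlap is broken there.
Hückel's rule only applies to fully conjugated rings, so this one is simply non-aromatic.

Non-aromatic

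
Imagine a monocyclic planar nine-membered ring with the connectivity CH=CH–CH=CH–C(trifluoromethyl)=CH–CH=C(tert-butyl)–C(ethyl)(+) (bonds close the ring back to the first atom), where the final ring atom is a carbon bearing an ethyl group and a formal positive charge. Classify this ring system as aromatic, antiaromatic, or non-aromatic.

Antiaromatic

The p orbitals form a continuous loop: the double-bond atoms are sp², each contributing one p electron; the carbocation has an empty p orbital. The ring is fully conjugated.
Adding the contributions, 4 × 2 = 8 from the double-bond units + 0 from the C(ethyl)(+) atom = 8.
A 4n π count (8, n = 2) in a planar conjugated ring means antiaromatic.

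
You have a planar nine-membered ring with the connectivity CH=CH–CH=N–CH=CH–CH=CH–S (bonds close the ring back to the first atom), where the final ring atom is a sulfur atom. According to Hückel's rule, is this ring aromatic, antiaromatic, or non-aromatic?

Check conjugation: every atom in a ring double bond is sp² and brings one electron to the p orbital; each =N– nitrogen is pyridine-type (lone pair in the sp² plane, one electron in the p orbital); the sulfur donates one lone pair from its p orbital — every position has a p orbital, so the cyclic π system is continuous.
Adding the contributions, 4 × 2 = 8 from the double-bond units + 2 from the S atom = 10.
That gives a 4n+2 count (10, n = 2).

Aromatic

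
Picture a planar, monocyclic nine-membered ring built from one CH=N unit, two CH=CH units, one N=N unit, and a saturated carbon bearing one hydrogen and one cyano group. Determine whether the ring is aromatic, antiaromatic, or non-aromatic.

Non-aromatic

The CH(cyano) position has four σ bonds — that saturated carbon is sp³ and has no p orbital in the ring π system — so the cyclic conjugation is interrupted.
Hückel's rule only applies to fully conjugated rings, so this one is simply non-aromatic.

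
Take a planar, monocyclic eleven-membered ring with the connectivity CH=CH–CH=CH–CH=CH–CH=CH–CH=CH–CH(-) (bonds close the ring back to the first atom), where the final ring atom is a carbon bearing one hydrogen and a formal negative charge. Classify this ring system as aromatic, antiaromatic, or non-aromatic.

Antiaromatic

All ring atoms are sp² and supply a p orbital to the ring (the double-bond atoms are sp², each contributing one p electron; the carbanion's lone pair occupies the p orbital); the conjugation is uninterrupted.
π-electron count: 5 × 2 = 10 from the double-bond units + 2 from the CH(-) atom = 12.
With 12 = 4·3 π electrons, Hückel's rule classifies the planar ring as antiaromatic.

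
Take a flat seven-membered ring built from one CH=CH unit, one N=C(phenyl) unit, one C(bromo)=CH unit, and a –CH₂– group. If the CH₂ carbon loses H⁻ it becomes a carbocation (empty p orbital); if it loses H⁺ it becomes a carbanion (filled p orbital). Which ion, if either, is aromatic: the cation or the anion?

Both ions have a continuous loop of p orbitals — each ring atom is sp².
Cation: 3 × 2 + 0 = 6 π electrons → 4(1)+2, aromatic.
Anion: 3 × 2 + 2 = 8 π electrons → 4(2), antiaromatic.

The cation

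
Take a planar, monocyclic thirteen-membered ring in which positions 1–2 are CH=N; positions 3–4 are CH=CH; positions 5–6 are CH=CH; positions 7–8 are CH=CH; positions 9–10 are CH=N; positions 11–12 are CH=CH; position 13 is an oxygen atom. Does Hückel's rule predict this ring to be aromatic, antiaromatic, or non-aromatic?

The p orbitals form a continuous loop: the double-bond atoms are sp², each contributing one p electron; the doubly-bonded nitrogens are pyridine-type — their lone pairs lie in the ring plane, leaving one electron in the p orbital; the oxygen donates one lone pair from its p orbital. The ring is fully conjugated.
Counting π electrons: 6 × 2 = 12 from the double-bond units + 2 from the O atom = 14.
With 14 π electrons (n = 3), the Hückel 4n+2 condition holds.

Aromatic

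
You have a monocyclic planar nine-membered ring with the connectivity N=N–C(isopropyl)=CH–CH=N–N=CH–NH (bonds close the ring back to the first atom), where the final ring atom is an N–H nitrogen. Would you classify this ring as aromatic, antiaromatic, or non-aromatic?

Check conjugation: each doubly-bonded ring atom is sp² with one p-orbital electron; each sp² =N– keeps its lone pair in-plane and puts one electron into the π system; the pyrrole-type nitrogen donates its lone pair from the p orbital — every position has a p orbital, so the cyclic π system is continuous.
π-electron count: 4 × 2 = 8 from the double-bond units + 2 from the NH atom = 10.
10 = 4(2) + 2, which satisfies Hückel's 4n+2 rule.

Aromatic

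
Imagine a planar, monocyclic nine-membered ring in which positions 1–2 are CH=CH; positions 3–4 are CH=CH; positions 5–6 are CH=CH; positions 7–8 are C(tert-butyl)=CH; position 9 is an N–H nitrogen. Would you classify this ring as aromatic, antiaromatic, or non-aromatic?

Aromatic

Every ring atom contributes a p orbital perpendicular to the ring (the double-bond atoms are sp², each contributing one p electron; the pyrrole-type nitrogen donates its lone pair from the p orbital), so the π system is cyclic and fully conjugated.
π-electron count: 4 × 2 = 8 from the double-bond units + 2 from the NH atom = 10.
Since 10 = 4·2 + 2, the ring meets the 4n+2 criterion.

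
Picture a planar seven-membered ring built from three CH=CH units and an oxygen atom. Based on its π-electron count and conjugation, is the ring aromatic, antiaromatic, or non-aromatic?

Antiaromatic

All ring atoms are sp² and supply a p orbital to the ring (each doubly-bonded ring atom is sp² with one p-orbital electron; the oxygen donates one lone pair from its p orbital); the conjugation is uninterrupted.
Counting π electrons: 3 × 2 = 6 from the double-bond units + 2 from the O atom = 8.
8 is a 4n count (n = 2), so the planar conjugated ring is antiaromatic.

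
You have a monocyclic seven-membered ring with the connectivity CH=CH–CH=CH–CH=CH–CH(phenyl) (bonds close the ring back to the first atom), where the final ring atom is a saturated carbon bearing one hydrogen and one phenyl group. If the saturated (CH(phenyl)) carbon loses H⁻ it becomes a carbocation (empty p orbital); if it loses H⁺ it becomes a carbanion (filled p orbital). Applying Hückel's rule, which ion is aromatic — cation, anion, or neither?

Both ions have a continuous loop of p orbitals — each ring atom is sp².
Cation: 3 × 2 + 0 = 6 π electrons → 4(1)+2, aromatic.
Anion: 3 × 2 + 2 = 8 π electrons → 4(2), antiaromatic.

The cation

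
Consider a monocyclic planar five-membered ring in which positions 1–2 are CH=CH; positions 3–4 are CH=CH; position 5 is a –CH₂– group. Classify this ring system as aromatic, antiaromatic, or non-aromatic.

Non-aromatic

The CH2 carbon is saturated: the tetrahedral CH₂ carbon is sp³ and has no p orbital in the ring π system. Conjugation is not continuous around the ring.
Hückel's rule only applies to fully conjugated rings, so this one is simply non-aromatic.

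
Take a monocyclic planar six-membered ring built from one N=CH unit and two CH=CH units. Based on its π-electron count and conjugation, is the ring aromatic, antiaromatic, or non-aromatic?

Aromatic

The p orbitals form a continuous loop: each doubly-bonded ring atom is sp² with one p-orbital electron; each =N– nitrogen is pyridine-type (lone pair in the sp² plane, one electron in the p orbital). The ring is fully conjugated.
Tallying contributions gives 3 × 2 = 6 from the 3 double-bond units.
6 = 4(1) + 2, which satisfies Hückel's 4n+2 rule.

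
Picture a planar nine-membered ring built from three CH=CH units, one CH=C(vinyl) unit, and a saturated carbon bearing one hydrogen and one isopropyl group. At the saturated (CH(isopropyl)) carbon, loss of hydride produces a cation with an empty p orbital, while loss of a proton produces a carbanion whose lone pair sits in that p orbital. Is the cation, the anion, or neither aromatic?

The anion

In both ions every ring atom is sp² and contributes a p orbital, so both rings are fully conjugated.
Cation: 4 × 2 + 0 = 8 π electrons → 4(2), antiaromatic.
Anion: 4 × 2 + 2 = 10 π electrons → 4(2)+2, aromatic.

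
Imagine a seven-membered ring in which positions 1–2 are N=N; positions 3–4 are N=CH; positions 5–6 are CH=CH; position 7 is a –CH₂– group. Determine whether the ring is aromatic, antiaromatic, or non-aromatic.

At the CH2 position, the tetrahedral CH₂ carbon is sp³ and has no p orbital in the ring π system; the ring's p-orbital overlap is broken there.
Without a continuous loop of overlapping p orbitals the Hückel electron count never comes into play.

Non-aromatic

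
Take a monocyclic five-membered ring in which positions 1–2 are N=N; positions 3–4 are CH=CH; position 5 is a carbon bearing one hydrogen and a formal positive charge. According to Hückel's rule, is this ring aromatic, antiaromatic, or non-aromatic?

Antiaromatic

All ring atoms are sp² and supply a p orbital to the ring (each doubly-bonded ring atom is sp² with one p-orbital electron; each =N– nitrogen is pyridine-type (lone pair in the sp² plane, one electron in the p orbital); the carbocation has an empty p orbital); the conjugation is uninterrupted.
π-electron count: 2 × 2 = 4 from the double-bond units + 0 from the CH(+) atom = 4.
4 = 4(1); a planar, fully conjugated 4n system is antiaromatic.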